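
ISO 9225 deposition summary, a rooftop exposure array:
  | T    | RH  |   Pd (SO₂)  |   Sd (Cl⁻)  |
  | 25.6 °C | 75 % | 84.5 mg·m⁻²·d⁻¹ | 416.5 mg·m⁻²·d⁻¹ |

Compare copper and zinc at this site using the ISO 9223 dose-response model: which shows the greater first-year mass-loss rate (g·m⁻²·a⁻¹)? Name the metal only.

zinc

copper: T>10 °C ⇒ hinge -0.080·(25.6−10) = -1.2480
  sulphur-dioxide contribution → 0.4027 μm/a
  chloride contribution → 2.725 μm/a
  ⇒ r_corr(copper) = 3.128 μm/a
  mass loss = 3.128 μm/a × 8.96 g/cm³ = 28.03 g·m⁻²·a⁻¹
zinc: f(T) = -0.071·(T−10) [T>10 °C] = -1.1076
  sulphur-dioxide contribution → 0.9456 μm/a
  chloride contribution → 8.746 μm/a
  ⇒ r_corr(zinc) = 9.692 μm/a
  mass loss = 9.692 μm/a × 7.14 g/cm³ = 69.2 g·m⁻²·a⁻¹
Ordering by g·m⁻²·a⁻¹: zinc (69.2) > copper (28)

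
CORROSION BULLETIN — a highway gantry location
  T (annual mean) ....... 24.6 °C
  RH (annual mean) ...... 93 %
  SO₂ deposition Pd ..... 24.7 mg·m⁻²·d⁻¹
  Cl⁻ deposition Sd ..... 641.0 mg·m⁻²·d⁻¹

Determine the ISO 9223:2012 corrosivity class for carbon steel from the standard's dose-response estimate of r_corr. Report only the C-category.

CX

carbon steel: T>10 °C ⇒ hinge -0.054·(24.6−10) = -0.7884
  SO₂ term: 1.77·24.7^0.52·exp(0.02·93-0.7884) = 27.39
  Sd branch = 0.102·Sd^0.62·e^(0.033·RH+0.04·T) = 322.9 μm/a
  sum: 27.39 + 322.9 → r_corr = 350.3 μm/a
Category bounds: 200…700 μm/a bracket r_corr ⇒ CX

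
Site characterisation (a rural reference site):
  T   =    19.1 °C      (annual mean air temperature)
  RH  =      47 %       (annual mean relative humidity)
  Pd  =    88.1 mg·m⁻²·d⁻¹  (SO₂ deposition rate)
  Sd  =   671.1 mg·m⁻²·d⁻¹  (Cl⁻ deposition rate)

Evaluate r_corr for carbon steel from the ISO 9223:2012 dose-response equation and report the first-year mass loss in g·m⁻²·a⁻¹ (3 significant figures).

r_corr = 682 g·m⁻²·a⁻¹

carbon steel: f(T) = -0.054·(T−10) [T>10 °C] = -0.4914
  sulphur-dioxide contribution → 28.46 μm/a
  chloride contribution → 58.43 μm/a
  ⇒ r_corr(carbon steel) = 86.88 μm/a
Convert to mass loss: 86.88 μm/a × 7.85 g/cm³ = 682 g·m⁻²·a⁻¹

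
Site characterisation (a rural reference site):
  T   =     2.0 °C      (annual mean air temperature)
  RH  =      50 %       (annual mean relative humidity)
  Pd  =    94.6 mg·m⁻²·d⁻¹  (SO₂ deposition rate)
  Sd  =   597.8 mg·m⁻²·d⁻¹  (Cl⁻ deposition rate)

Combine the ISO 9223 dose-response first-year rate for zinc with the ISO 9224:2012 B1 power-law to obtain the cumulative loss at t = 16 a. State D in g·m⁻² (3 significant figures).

D(16) = 128 g·m⁻²

zinc: temperature factor f = +0.038·(-8.0) = -0.3040
  sulphur-dioxide contribution → 0.7028 μm/a
  chloride contribution → 1.184 μm/a
  ⇒ r_corr(zinc) = 1.886 μm/a
Power-law: D(16) = r_corr · 16^0.813
  D(16) = 1.886 × 16^0.813 = 1.886 × 9.527 = 17.97 μm
  Mass loss = 17.97 μm × 7.14 g/cm³ = 128.3 g·m⁻²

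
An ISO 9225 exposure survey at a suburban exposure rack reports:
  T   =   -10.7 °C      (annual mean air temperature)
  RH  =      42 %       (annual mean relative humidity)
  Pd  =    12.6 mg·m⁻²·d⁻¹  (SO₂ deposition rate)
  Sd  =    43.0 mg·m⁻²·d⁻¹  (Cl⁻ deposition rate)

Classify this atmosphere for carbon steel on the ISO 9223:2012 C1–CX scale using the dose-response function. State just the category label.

carbon steel: T≤10 °C ⇒ hinge +0.150·(-10.7−10) = -3.1050
  sulphur-dioxide contribution → 0.6863 μm/a
  chloride contribution → 2.738 μm/a
  total first-year rate 3.424 μm/a
Category bounds: 1.3…25 μm/a bracket r_corr ⇒ C2

C2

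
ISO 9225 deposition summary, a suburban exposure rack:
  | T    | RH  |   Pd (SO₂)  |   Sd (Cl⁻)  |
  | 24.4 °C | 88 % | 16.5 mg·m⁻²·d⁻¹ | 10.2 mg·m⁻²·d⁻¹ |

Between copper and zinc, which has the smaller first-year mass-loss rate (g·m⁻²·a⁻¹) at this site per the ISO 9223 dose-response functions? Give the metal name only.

copper: temperature factor f = -0.080·(14.4) = -1.1520
  sulphur-dioxide contribution → 0.6243 μm/a
  chloride contribution → 1.507 μm/a
  ⇒ r_corr(copper) = 2.131 μm/a
  mass loss = 2.131 μm/a × 8.96 g/cm³ = 19.1 g·m⁻²·a⁻¹
zinc: temperature factor f = -0.071·(14.4) = -1.0224
  sulphur-dioxide contribution → 0.9126 μm/a
  chloride contribution → 1.058 μm/a
  ⇒ r_corr(zinc) = 1.97 μm/a
  mass loss = 1.97 μm/a × 7.14 g/cm³ = 14.07 g·m⁻²·a⁻¹
Ordering by g·m⁻²·a⁻¹: copper (19.1) > zinc (14.1)

zinc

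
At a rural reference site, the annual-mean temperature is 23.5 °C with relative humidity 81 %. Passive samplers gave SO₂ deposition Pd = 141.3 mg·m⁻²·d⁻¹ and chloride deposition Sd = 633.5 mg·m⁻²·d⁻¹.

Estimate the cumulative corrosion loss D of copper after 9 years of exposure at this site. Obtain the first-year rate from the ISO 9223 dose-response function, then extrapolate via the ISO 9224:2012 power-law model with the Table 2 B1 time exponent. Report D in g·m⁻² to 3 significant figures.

D(9) = 163 g·m⁻²

copper: T>10 °C ⇒ hinge -0.080·(23.5−10) = -1.0800
  SO₂ term: 0.0053·141.3^0.26·exp(0.059·81-1.0800) = 0.7758
  Sd branch = 0.01025·Sd^0.27·e^(0.036·RH+0.049·T) = 3.417 μm/a
  sum: 0.7758 + 3.417 → r_corr = 4.193 μm/a
Power-law: D(9) = r_corr · 9^0.667
  D(9) = 4.193 × 9^0.667 = 4.193 × 4.33 = 18.16 μm
  Mass loss = 18.16 μm × 8.96 g/cm³ = 162.7 g·m⁻²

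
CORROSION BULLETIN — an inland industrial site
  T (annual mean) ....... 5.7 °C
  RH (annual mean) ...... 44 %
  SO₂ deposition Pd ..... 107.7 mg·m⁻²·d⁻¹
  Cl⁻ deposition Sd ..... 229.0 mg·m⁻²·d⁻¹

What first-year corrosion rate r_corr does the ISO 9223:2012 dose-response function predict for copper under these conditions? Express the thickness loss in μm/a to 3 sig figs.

r_corr = 0.426 μm/a

copper: T≤10 °C ⇒ hinge +0.126·(5.7−10) = -0.5418
  Pd branch = 0.0053·Pd^0.26·e^(0.059·RH+f) = 0.1396 μm/a
  Sd branch = 0.01025·Sd^0.27·e^(0.036·RH+0.049·T) = 0.2865 μm/a
  sum: 0.1396 + 0.2865 → r_corr = 0.4261 μm/a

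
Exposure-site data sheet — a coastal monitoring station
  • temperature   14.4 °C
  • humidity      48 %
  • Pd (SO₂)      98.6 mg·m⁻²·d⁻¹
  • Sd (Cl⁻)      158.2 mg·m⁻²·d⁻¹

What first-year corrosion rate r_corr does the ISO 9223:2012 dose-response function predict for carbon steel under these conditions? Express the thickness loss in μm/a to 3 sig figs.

r_corr = 60.1 μm/a

carbon steel: temperature factor f = -0.054·(4.4) = -0.2376
  sulphur-dioxide contribution → 39.68 μm/a
  chloride contribution → 20.43 μm/a
  total first-year rate 60.1 μm/a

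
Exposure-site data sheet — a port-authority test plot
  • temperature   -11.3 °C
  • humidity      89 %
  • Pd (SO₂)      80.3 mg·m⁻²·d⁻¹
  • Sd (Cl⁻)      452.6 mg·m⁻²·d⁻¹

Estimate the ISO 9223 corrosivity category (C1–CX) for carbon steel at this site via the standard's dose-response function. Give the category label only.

C4

carbon steel: T≤10 °C ⇒ hinge +0.150·(-11.3−10) = -3.1950
  SO₂ term: 1.77·80.3^0.52·exp(0.02·89-3.1950) = 4.206
  Cl⁻ term: 0.102·452.6^0.62·exp(0.033·89+0.04·-11.3) = 54.25
  sum: 4.206 + 54.25 → r_corr = 58.45 μm/a
58.5 μm/a falls in (50, 80] for carbon steel → category C4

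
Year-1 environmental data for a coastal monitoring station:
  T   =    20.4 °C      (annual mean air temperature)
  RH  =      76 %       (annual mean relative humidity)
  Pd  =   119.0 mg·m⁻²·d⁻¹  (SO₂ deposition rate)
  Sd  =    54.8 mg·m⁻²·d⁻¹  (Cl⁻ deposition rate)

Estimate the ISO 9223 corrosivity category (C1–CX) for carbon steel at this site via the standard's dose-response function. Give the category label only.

carbon steel: temperature factor f = -0.054·(10.4) = -0.5616
  SO₂ term: 1.77·119.0^0.52·exp(0.02·76-0.5616) = 55.4
  Cl⁻ term: 0.102·54.8^0.62·exp(0.033·76+0.04·20.4) = 33.9
  sum: 55.4 + 33.9 → r_corr = 89.3 μm/a
ISO 9223 Table 2 (carbon steel): 80 < 89.3 ≤ 200 μm/a ⇒ C5

C5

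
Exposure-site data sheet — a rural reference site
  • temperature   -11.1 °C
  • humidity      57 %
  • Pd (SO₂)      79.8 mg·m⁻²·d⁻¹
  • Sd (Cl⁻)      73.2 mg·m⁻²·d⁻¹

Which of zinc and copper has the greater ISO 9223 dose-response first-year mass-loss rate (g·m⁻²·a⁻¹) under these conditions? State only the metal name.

zinc

zinc: T≤10 °C ⇒ hinge +0.038·(-11.1−10) = -0.8018
  SO₂ term: 0.0129·79.8^0.44·exp(0.046·57-0.8018) = 0.547
  Cl⁻ term: 0.0175·73.2^0.57·exp(0.008·57+0.085·-11.1) = 0.1242
  r_corr = 0.547 + 0.1242 = 0.6712 μm/a
  mass loss = 0.6712 μm/a × 7.14 g/cm³ = 4.792 g·m⁻²·a⁻¹
copper: f(T) = +0.126·(T−10) [T≤10 °C] = -2.6586
  Pd branch = 0.0053·Pd^0.26·e^(0.059·RH+f) = 0.03347 μm/a
  Sd branch = 0.01025·Sd^0.27·e^(0.036·RH+0.049·T) = 0.1476 μm/a
  sum: 0.03347 + 0.1476 → r_corr = 0.1811 μm/a
  mass loss = 0.1811 μm/a × 8.96 g/cm³ = 1.622 g·m⁻²·a⁻¹
Ordering by g·m⁻²·a⁻¹: zinc (4.79) > copper (1.62)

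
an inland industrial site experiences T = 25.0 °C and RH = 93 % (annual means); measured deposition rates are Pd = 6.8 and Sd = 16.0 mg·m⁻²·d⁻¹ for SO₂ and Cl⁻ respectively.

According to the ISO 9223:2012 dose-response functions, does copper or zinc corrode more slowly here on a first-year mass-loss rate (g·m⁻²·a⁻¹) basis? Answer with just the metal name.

copper: T>10 °C ⇒ hinge -0.080·(25.0−10) = -1.2000
  SO₂ term: 0.0053·6.8^0.26·exp(0.059·93-1.2000) = 0.6347
  Sd branch = 0.01025·Sd^0.27·e^(0.036·RH+0.049·T) = 2.098 μm/a
  sum: 0.6347 + 2.098 → r_corr = 2.733 μm/a
  mass loss = 2.733 μm/a × 8.96 g/cm³ = 24.49 g·m⁻²·a⁻¹
zinc: f(T) = -0.071·(T−10) [T>10 °C] = -1.0650
  SO₂ term: 0.0129·6.8^0.44·exp(0.046·93-1.0650) = 0.7452
  Cl⁻ term: 0.0175·16.0^0.57·exp(0.008·93+0.085·25.0) = 1.498
  r_corr = 0.7452 + 1.498 = 2.243 μm/a
  mass loss = 2.243 μm/a × 7.14 g/cm³ = 16.01 g·m⁻²·a⁻¹
Ordering by g·m⁻²·a⁻¹: copper (24.5) > zinc (16)

zinc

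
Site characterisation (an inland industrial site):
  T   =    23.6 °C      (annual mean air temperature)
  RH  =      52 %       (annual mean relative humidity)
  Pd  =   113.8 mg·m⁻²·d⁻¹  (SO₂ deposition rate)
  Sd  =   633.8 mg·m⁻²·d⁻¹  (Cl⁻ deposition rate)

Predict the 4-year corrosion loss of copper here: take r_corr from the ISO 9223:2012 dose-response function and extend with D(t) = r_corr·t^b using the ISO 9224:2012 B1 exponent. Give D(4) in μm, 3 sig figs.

D(4) = 3.38 μm

copper: f(T) = -0.080·(T−10) [T>10 °C] = -1.0880
  Pd branch = 0.0053·Pd^0.26·e^(0.059·RH+f) = 0.1315 μm/a
  Sd branch = 0.01025·Sd^0.27·e^(0.036·RH+0.049·T) = 1.209 μm/a
  sum: 0.1315 + 1.209 → r_corr = 1.341 μm/a
Long-term exponent b (ISO 9224 Table 2, B1) = 0.667
  D(4) = 1.341 × 4^0.667 = 1.341 × 2.521 = 3.38 μm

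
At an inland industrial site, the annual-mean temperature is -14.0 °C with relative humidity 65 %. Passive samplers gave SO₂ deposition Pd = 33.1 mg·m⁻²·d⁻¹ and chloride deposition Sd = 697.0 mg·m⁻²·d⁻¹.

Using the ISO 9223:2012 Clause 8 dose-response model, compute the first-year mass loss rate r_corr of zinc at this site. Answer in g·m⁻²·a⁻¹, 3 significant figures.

r_corr = 6.10 g·m⁻²·a⁻¹

zinc: f(T) = +0.038·(T−10) [T≤10 °C] = -0.9120
  SO₂ term: 0.0129·33.1^0.44·exp(0.046·65-0.9120) = 0.4806
  Sd branch = 0.0175·Sd^0.57·e^(0.008·RH+0.085·T) = 0.3739 μm/a
  sum: 0.4806 + 0.3739 → r_corr = 0.8544 μm/a
Convert to mass loss: 0.8544 μm/a × 7.14 g/cm³ = 6.101 g·m⁻²·a⁻¹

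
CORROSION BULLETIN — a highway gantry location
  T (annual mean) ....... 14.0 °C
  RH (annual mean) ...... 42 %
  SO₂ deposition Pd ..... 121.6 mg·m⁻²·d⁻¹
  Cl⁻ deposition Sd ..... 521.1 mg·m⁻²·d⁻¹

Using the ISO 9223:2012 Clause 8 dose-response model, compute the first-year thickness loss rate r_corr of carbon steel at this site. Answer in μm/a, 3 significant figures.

r_corr = 74.6 μm/a

carbon steel: temperature factor f = -0.054·(4.0) = -0.2160
  sulphur-dioxide contribution → 40.1 μm/a
  chloride contribution → 34.53 μm/a
  total first-year rate 74.63 μm/a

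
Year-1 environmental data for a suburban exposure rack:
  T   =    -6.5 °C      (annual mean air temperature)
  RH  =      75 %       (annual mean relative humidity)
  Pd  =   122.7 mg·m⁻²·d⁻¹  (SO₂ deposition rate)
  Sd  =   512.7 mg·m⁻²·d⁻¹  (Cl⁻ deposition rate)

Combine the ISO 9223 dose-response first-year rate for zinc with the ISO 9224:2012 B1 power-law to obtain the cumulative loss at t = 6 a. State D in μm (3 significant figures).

zinc: temperature factor f = +0.038·(-16.5) = -0.6270
  SO₂ term: 0.0129·122.7^0.44·exp(0.046·75-0.6270) = 1.802
  Cl⁻ term: 0.0175·512.7^0.57·exp(0.008·75+0.085·-6.5) = 0.6431
  r_corr = 1.802 + 0.6431 = 2.445 μm/a
Power-law: D(6) = r_corr · 6^0.813
  D(6) = 2.445 × 6^0.813 = 2.445 × 4.292 = 10.49 μm

D(6) = 10.5 μm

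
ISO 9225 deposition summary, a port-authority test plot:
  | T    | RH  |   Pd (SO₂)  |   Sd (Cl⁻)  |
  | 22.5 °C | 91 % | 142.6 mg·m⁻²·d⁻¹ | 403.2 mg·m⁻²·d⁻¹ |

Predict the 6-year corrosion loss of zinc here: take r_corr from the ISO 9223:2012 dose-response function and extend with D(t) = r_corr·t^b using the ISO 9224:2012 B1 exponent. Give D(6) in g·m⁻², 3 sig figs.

D(6) = 325 g·m⁻²

zinc: f(T) = -0.071·(T−10) [T>10 °C] = -0.8875
  Pd branch = 0.0129·Pd^0.44·e^(0.046·RH+f) = 3.097 μm/a
  Sd branch = 0.0175·Sd^0.57·e^(0.008·RH+0.085·T) = 7.498 μm/a
  r_corr = 3.097 + 7.498 = 10.59 μm/a
Long-term exponent b (ISO 9224 Table 2, B1) = 0.813
  D(6) = 10.59 × 6^0.813 = 10.59 × 4.292 = 45.47 μm
  Mass loss = 45.47 μm × 7.14 g/cm³ = 324.7 g·m⁻²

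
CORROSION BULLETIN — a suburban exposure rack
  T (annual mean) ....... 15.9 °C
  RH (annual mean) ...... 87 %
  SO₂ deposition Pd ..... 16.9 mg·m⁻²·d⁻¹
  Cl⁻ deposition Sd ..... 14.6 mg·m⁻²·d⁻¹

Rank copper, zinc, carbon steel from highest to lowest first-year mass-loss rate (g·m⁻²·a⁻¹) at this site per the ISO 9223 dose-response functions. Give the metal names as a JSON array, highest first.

copper: T>10 °C ⇒ hinge -0.080·(15.9−10) = -0.4720
  SO₂ term: 0.0053·16.9^0.26·exp(0.059·87-0.4720) = 1.169
  Cl⁻ term: 0.01025·14.6^0.27·exp(0.036·87+0.049·15.9) = 1.056
  sum: 1.169 + 1.056 → r_corr = 2.225 μm/a
  mass loss = 2.225 μm/a × 8.96 g/cm³ = 19.94 g·m⁻²·a⁻¹
zinc: temperature factor f = -0.071·(5.9) = -0.4189
  SO₂ term: 0.0129·16.9^0.44·exp(0.046·87-0.4189) = 1.611
  Sd branch = 0.0175·Sd^0.57·e^(0.008·RH+0.085·T) = 0.6251 μm/a
  r_corr = 1.611 + 0.6251 = 2.236 μm/a
  mass loss = 2.236 μm/a × 7.14 g/cm³ = 15.96 g·m⁻²·a⁻¹
carbon steel: temperature factor f = -0.054·(5.9) = -0.3186
  Pd branch = 1.77·Pd^0.52·e^(0.02·RH+f) = 31.9 μm/a
  Sd branch = 0.102·Sd^0.62·e^(0.033·RH+0.04·T) = 17.93 μm/a
  sum: 31.9 + 17.93 → r_corr = 49.83 μm/a
  mass loss = 49.83 μm/a × 7.85 g/cm³ = 391.2 g·m⁻²·a⁻¹
Ordering by g·m⁻²·a⁻¹: carbon steel (391) > copper (19.9) > zinc (16)

["carbon steel", "copper", "zinc"]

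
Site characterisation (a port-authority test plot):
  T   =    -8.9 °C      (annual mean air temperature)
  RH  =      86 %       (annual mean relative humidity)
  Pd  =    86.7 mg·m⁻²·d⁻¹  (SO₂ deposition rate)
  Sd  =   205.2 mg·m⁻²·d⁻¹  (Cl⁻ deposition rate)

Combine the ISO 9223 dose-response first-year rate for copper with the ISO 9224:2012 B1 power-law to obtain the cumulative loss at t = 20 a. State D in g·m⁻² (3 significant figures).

D(20) = 57.3 g·m⁻²

copper: T≤10 °C ⇒ hinge +0.126·(-8.9−10) = -2.3814
  sulphur-dioxide contribution → 0.2498 μm/a
  chloride contribution → 0.6169 μm/a
  ⇒ r_corr(copper) = 0.8666 μm/a
ISO 9224: D(t) = r_corr · t^b with b = 0.667 (copper, B1)
  D(20) = 0.8666 × 20^0.667 = 0.8666 × 7.375 = 6.392 μm
  Mass loss = 6.392 μm × 8.96 g/cm³ = 57.27 g·m⁻²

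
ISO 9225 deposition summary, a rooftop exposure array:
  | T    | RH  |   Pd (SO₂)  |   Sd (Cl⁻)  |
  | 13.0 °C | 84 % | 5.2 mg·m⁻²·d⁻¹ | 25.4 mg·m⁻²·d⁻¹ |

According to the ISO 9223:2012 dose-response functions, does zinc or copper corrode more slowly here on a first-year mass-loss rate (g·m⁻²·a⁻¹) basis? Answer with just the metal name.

zinc

zinc: f(T) = -0.071·(T−10) [T>10 °C] = -0.2130
  SO₂ term: 0.0129·5.2^0.44·exp(0.046·84-0.2130) = 1.026
  Cl⁻ term: 0.0175·25.4^0.57·exp(0.008·84+0.085·13.0) = 0.6539
  r_corr = 1.026 + 0.6539 = 1.68 μm/a
  mass loss = 1.68 μm/a × 7.14 g/cm³ = 12 g·m⁻²·a⁻¹
copper: f(T) = -0.080·(T−10) [T>10 °C] = -0.2400
  SO₂ term: 0.0053·5.2^0.26·exp(0.059·84-0.2400) = 0.909
  Cl⁻ term: 0.01025·25.4^0.27·exp(0.036·84+0.049·13.0) = 0.955
  r_corr = 0.909 + 0.955 = 1.864 μm/a
  mass loss = 1.864 μm/a × 8.96 g/cm³ = 16.7 g·m⁻²·a⁻¹
Ordering by g·m⁻²·a⁻¹: copper (16.7) > zinc (12)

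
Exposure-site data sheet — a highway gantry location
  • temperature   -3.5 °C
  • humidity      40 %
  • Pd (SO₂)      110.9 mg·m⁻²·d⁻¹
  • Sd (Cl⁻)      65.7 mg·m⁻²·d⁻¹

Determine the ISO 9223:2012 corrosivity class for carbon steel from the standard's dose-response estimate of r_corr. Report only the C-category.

C2

carbon steel: temperature factor f = +0.150·(-13.5) = -2.0250
  SO₂ term: 1.77·110.9^0.52·exp(0.02·40-2.0250) = 6.016
  Sd branch = 0.102·Sd^0.62·e^(0.033·RH+0.04·T) = 4.446 μm/a
  r_corr = 6.016 + 4.446 = 10.46 μm/a
ISO 9223 Table 2 (carbon steel): 1.3 < 10.5 ≤ 25 μm/a ⇒ C2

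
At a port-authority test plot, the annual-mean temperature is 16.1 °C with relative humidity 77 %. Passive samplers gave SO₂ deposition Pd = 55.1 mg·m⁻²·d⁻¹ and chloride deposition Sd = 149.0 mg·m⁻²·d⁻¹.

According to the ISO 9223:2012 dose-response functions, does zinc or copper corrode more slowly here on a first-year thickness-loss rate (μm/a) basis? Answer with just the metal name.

zinc: temperature factor f = -0.071·(6.1) = -0.4331
  sulphur-dioxide contribution → 1.686 μm/a
  chloride contribution → 2.206 μm/a
  ⇒ r_corr(zinc) = 3.892 μm/a
copper: T>10 °C ⇒ hinge -0.080·(16.1−10) = -0.4880
  sulphur-dioxide contribution → 0.867 μm/a
  chloride contribution → 1.393 μm/a
  ⇒ r_corr(copper) = 2.26 μm/a
Ordering by μm/a: zinc (3.89) > copper (2.26)

copper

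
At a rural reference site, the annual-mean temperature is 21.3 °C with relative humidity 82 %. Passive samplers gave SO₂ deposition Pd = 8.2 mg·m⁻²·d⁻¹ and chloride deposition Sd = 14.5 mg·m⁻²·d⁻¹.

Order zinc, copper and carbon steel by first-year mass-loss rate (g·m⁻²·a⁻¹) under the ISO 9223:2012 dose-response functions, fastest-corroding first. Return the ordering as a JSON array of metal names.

["carbon steel", "copper", "zinc"]

zinc: T>10 °C ⇒ hinge -0.071·(21.3−10) = -0.8023
  SO₂ term: 0.0129·8.2^0.44·exp(0.046·82-0.8023) = 0.6344
  Sd branch = 0.0175·Sd^0.57·e^(0.008·RH+0.085·T) = 0.9467 μm/a
  r_corr = 0.6344 + 0.9467 = 1.581 μm/a
  mass loss = 1.581 μm/a × 7.14 g/cm³ = 11.29 g·m⁻²·a⁻¹
copper: temperature factor f = -0.080·(11.3) = -0.9040
  SO₂ term: 0.0053·8.2^0.26·exp(0.059·82-0.9040) = 0.4681
  Cl⁻ term: 0.01025·14.5^0.27·exp(0.036·82+0.049·21.3) = 1.147
  r_corr = 0.4681 + 1.147 = 1.615 μm/a
  mass loss = 1.615 μm/a × 8.96 g/cm³ = 14.47 g·m⁻²·a⁻¹
carbon steel: f(T) = -0.054·(T−10) [T>10 °C] = -0.6102
  Pd branch = 1.77·Pd^0.52·e^(0.02·RH+f) = 14.8 μm/a
  Cl⁻ term: 0.102·14.5^0.62·exp(0.033·82+0.04·21.3) = 18.79
  r_corr = 14.8 + 18.79 = 33.59 μm/a
  mass loss = 33.59 μm/a × 7.85 g/cm³ = 263.7 g·m⁻²·a⁻¹
Ordering by g·m⁻²·a⁻¹: carbon steel (264) > copper (14.5) > zinc (11.3)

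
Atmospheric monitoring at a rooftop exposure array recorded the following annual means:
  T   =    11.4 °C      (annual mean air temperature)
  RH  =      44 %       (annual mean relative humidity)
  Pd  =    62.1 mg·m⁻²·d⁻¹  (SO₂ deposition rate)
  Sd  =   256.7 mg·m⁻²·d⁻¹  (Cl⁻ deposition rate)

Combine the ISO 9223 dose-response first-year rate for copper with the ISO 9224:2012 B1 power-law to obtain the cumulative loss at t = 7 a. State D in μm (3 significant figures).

D(7) = 2.11 μm

copper: f(T) = -0.080·(T−10) [T>10 °C] = -0.1120
  sulphur-dioxide contribution → 0.1859 μm/a
  chloride contribution → 0.3907 μm/a
  total first-year rate 0.5765 μm/a
Power-law: D(7) = r_corr · 7^0.667
  D(7) = 0.5765 × 7^0.667 = 0.5765 × 3.662 = 2.111 μm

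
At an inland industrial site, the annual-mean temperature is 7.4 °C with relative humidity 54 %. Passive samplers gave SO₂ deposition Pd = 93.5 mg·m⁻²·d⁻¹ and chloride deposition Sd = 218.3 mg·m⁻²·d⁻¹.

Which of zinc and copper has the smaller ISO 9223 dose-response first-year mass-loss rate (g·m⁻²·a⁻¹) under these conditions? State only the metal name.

zinc: f(T) = +0.038·(T−10) [T≤10 °C] = -0.0988
  sulphur-dioxide contribution → 1.032 μm/a
  chloride contribution → 1.089 μm/a
  ⇒ r_corr(zinc) = 2.121 μm/a
  mass loss = 2.121 μm/a × 7.14 g/cm³ = 15.14 g·m⁻²·a⁻¹
copper: f(T) = +0.126·(T−10) [T≤10 °C] = -0.3276
  sulphur-dioxide contribution → 0.3007 μm/a
  chloride contribution → 0.4406 μm/a
  total first-year rate 0.7412 μm/a
  mass loss = 0.7412 μm/a × 8.96 g/cm³ = 6.641 g·m⁻²·a⁻¹
Ordering by g·m⁻²·a⁻¹: zinc (15.1) > copper (6.64)

copper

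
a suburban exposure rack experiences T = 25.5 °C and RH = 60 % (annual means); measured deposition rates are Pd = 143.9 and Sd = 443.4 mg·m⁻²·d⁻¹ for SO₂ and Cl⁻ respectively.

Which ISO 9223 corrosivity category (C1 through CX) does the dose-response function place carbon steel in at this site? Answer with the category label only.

C5

carbon steel: f(T) = -0.054·(T−10) [T>10 °C] = -0.8370
  Pd branch = 1.77·Pd^0.52·e^(0.02·RH+f) = 33.71 μm/a
  Sd branch = 0.102·Sd^0.62·e^(0.033·RH+0.04·T) = 89.64 μm/a
  sum: 33.71 + 89.64 → r_corr = 123.4 μm/a
123 μm/a falls in (80, 200] for carbon steel → category C5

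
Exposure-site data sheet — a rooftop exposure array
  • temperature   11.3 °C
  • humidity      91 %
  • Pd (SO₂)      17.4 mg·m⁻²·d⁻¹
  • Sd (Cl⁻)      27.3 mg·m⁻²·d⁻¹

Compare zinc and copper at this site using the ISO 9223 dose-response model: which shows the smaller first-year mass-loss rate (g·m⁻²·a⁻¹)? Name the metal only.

zinc: f(T) = -0.071·(T−10) [T>10 °C] = -0.0923
  SO₂ term: 0.0129·17.4^0.44·exp(0.046·91-0.0923) = 2.718
  Cl⁻ term: 0.0175·27.3^0.57·exp(0.008·91+0.085·11.3) = 0.6237
  r_corr = 2.718 + 0.6237 = 3.342 μm/a
  mass loss = 3.342 μm/a × 7.14 g/cm³ = 23.86 g·m⁻²·a⁻¹
copper: temperature factor f = -0.080·(1.3) = -0.1040
  Pd branch = 0.0053·Pd^0.26·e^(0.059·RH+f) = 2.155 μm/a
  Cl⁻ term: 0.01025·27.3^0.27·exp(0.036·91+0.049·11.3) = 1.153
  r_corr = 2.155 + 1.153 = 3.307 μm/a
  mass loss = 3.307 μm/a × 8.96 g/cm³ = 29.63 g·m⁻²·a⁻¹
Ordering by g·m⁻²·a⁻¹: copper (29.6) > zinc (23.9)

zinc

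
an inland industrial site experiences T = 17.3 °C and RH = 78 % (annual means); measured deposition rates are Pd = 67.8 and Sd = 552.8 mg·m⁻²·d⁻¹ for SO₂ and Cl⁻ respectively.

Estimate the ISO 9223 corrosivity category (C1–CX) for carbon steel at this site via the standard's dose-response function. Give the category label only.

carbon steel: f(T) = -0.054·(T−10) [T>10 °C] = -0.3942
  sulphur-dioxide contribution → 50.88 μm/a
  chloride contribution → 134.1 μm/a
  ⇒ r_corr(carbon steel) = 185 μm/a
ISO 9223 Table 2 (carbon steel): 80 < 185 ≤ 200 μm/a ⇒ C5

C5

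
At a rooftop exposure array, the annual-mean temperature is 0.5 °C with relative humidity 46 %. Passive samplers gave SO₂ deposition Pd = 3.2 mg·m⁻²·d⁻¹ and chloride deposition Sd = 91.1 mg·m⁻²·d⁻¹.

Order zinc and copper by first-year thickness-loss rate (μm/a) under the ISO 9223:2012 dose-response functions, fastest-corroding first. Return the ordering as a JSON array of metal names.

["zinc", "copper"]

zinc: f(T) = +0.038·(T−10) [T≤10 °C] = -0.3610
  Pd branch = 0.0129·Pd^0.44·e^(0.046·RH+f) = 0.1245 μm/a
  Cl⁻ term: 0.0175·91.1^0.57·exp(0.008·46+0.085·0.5) = 0.3453
  r_corr = 0.1245 + 0.3453 = 0.4698 μm/a
copper: f(T) = +0.126·(T−10) [T≤10 °C] = -1.1970
  SO₂ term: 0.0053·3.2^0.26·exp(0.059·46-1.1970) = 0.03269
  Cl⁻ term: 0.01025·91.1^0.27·exp(0.036·46+0.049·0.5) = 0.186
  sum: 0.03269 + 0.186 → r_corr = 0.2187 μm/a
Ordering by μm/a: zinc (0.47) > copper (0.219)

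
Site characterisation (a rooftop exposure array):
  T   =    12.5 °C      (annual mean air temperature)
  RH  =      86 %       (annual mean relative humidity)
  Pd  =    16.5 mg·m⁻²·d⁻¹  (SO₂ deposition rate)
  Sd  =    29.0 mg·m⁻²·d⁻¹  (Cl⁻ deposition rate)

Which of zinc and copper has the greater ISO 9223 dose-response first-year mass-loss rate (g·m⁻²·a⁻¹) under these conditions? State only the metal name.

copper

zinc: f(T) = -0.071·(T−10) [T>10 °C] = -0.1775
  SO₂ term: 0.0129·16.5^0.44·exp(0.046·86-0.1775) = 1.938
  Cl⁻ term: 0.0175·29.0^0.57·exp(0.008·86+0.085·12.5) = 0.6868
  r_corr = 1.938 + 0.6868 = 2.624 μm/a
  mass loss = 2.624 μm/a × 7.14 g/cm³ = 18.74 g·m⁻²·a⁻¹
copper: f(T) = -0.080·(T−10) [T>10 °C] = -0.2000
  SO₂ term: 0.0053·16.5^0.26·exp(0.059·86-0.2000) = 1.437
  Cl⁻ term: 0.01025·29.0^0.27·exp(0.036·86+0.049·12.5) = 1.038
  sum: 1.437 + 1.038 → r_corr = 2.475 μm/a
  mass loss = 2.475 μm/a × 8.96 g/cm³ = 22.18 g·m⁻²·a⁻¹
Ordering by g·m⁻²·a⁻¹: copper (22.2) > zinc (18.7)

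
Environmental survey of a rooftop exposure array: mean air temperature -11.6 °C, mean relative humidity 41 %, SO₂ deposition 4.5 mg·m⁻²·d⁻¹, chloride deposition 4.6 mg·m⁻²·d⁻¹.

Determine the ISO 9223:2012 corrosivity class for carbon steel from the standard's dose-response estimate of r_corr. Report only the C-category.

C1

carbon steel: f(T) = +0.150·(T−10) [T≤10 °C] = -3.2400
  sulphur-dioxide contribution → 0.3441 μm/a
  chloride contribution → 0.6391 μm/a
  ⇒ r_corr(carbon steel) = 0.9832 μm/a
ISO 9223 Table 2 (carbon steel): 0 < 0.983 ≤ 1.3 μm/a ⇒ C1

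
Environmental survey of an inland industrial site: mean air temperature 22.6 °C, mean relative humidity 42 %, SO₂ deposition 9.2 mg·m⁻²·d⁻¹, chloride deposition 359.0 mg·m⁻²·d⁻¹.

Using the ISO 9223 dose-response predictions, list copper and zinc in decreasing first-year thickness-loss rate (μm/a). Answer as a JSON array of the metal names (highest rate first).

["zinc", "copper"]

copper: f(T) = -0.080·(T−10) [T>10 °C] = -1.0080
  Pd branch = 0.0053·Pd^0.26·e^(0.059·RH+f) = 0.04105 μm/a
  Cl⁻ term: 0.01025·359.0^0.27·exp(0.036·42+0.049·22.6) = 0.689
  r_corr = 0.04105 + 0.689 = 0.73 μm/a
zinc: temperature factor f = -0.071·(12.6) = -0.8946
  Pd branch = 0.0129·Pd^0.44·e^(0.046·RH+f) = 0.09665 μm/a
  Sd branch = 0.0175·Sd^0.57·e^(0.008·RH+0.085·T) = 4.782 μm/a
  r_corr = 0.09665 + 4.782 = 4.879 μm/a
Ordering by μm/a: zinc (4.88) > copper (0.73)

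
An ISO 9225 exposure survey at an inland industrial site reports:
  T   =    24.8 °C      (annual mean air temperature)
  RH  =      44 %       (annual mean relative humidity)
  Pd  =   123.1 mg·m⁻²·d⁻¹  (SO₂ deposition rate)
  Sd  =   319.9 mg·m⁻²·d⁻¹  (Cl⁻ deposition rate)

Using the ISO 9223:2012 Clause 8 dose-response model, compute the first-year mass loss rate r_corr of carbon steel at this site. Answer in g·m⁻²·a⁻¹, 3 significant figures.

carbon steel: T>10 °C ⇒ hinge -0.054·(24.8−10) = -0.7992
  SO₂ term: 1.77·123.1^0.52·exp(0.02·44-0.7992) = 23.44
  Sd branch = 0.102·Sd^0.62·e^(0.033·RH+0.04·T) = 41.99 μm/a
  sum: 23.44 + 41.99 → r_corr = 65.43 μm/a
Convert to mass loss: 65.43 μm/a × 7.85 g/cm³ = 513.6 g·m⁻²·a⁻¹

r_corr = 514 g·m⁻²·a⁻¹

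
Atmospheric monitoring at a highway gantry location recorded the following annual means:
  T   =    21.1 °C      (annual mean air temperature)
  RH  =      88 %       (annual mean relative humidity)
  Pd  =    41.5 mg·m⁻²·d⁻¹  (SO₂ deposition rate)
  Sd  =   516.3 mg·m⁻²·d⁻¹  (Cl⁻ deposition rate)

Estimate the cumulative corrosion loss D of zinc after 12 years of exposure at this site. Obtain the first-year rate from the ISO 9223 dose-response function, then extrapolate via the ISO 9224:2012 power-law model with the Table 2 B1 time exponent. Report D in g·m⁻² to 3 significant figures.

D(12) = 496 g·m⁻²

zinc: T>10 °C ⇒ hinge -0.071·(21.1−10) = -0.7881
  Pd branch = 0.0129·Pd^0.44·e^(0.046·RH+f) = 1.731 μm/a
  Sd branch = 0.0175·Sd^0.57·e^(0.008·RH+0.085·T) = 7.482 μm/a
  sum: 1.731 + 7.482 → r_corr = 9.213 μm/a
Power-law: D(12) = r_corr · 12^0.813
  D(12) = 9.213 × 12^0.813 = 9.213 × 7.54 = 69.47 μm
  Mass loss = 69.47 μm × 7.14 g/cm³ = 496 g·m⁻²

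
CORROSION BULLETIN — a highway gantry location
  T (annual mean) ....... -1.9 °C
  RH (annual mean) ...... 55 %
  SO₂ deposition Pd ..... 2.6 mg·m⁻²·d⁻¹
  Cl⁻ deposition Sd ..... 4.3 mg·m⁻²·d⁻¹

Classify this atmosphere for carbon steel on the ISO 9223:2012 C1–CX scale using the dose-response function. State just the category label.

carbon steel: T≤10 °C ⇒ hinge +0.150·(-1.9−10) = -1.7850
  SO₂ term: 1.77·2.6^0.52·exp(0.02·55-1.7850) = 1.466
  Cl⁻ term: 0.102·4.3^0.62·exp(0.033·55+0.04·-1.9) = 1.434
  r_corr = 1.466 + 1.434 = 2.901 μm/a
Category bounds: 1.3…25 μm/a bracket r_corr ⇒ C2

C2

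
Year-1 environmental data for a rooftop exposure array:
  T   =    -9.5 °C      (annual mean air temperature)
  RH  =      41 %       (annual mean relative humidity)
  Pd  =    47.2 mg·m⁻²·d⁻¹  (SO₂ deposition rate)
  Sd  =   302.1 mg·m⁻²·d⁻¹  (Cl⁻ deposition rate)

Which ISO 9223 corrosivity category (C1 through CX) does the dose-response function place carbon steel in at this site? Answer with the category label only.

carbon steel: T≤10 °C ⇒ hinge +0.150·(-9.5−10) = -2.9250
  sulphur-dioxide contribution → 1.6 μm/a
  chloride contribution → 9.308 μm/a
  total first-year rate 10.91 μm/a
Category bounds: 1.3…25 μm/a bracket r_corr ⇒ C2

C2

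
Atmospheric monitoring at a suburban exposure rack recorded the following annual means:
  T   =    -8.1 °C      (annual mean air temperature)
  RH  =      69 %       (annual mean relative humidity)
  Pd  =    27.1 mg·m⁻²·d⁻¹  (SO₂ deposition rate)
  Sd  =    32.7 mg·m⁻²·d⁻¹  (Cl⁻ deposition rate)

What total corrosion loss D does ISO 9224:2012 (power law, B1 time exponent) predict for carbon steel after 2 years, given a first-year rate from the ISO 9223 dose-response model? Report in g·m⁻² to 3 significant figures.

carbon steel: T≤10 °C ⇒ hinge +0.150·(-8.1−10) = -2.7150
  SO₂ term: 1.77·27.1^0.52·exp(0.02·69-2.7150) = 2.59
  Cl⁻ term: 0.102·32.7^0.62·exp(0.033·69+0.04·-8.1) = 6.249
  r_corr = 2.59 + 6.249 = 8.839 μm/a
ISO 9224: D(t) = r_corr · t^b with b = 0.523 (carbon steel, B1)
  D(2) = 8.839 × 2^0.523 = 8.839 × 1.437 = 12.7 μm
  Mass loss = 12.7 μm × 7.85 g/cm³ = 99.7 g·m⁻²

D(2) = 99.7 g·m⁻²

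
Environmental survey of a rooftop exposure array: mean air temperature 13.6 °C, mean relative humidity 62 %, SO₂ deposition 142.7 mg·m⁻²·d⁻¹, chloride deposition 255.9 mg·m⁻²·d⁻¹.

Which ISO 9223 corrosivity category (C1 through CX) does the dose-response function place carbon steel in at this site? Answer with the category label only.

carbon steel: f(T) = -0.054·(T−10) [T>10 °C] = -0.1944
  sulphur-dioxide contribution → 66.43 μm/a
  chloride contribution → 42.31 μm/a
  total first-year rate 108.7 μm/a
109 μm/a falls in (80, 200] for carbon steel → category C5

C5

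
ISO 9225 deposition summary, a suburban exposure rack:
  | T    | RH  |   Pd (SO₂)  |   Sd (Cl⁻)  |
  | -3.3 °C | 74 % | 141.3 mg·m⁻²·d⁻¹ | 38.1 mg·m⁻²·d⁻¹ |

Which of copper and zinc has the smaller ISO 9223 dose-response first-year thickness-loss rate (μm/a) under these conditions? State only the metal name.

copper: f(T) = +0.126·(T−10) [T≤10 °C] = -1.6758
  SO₂ term: 0.0053·141.3^0.26·exp(0.059·74-1.6758) = 0.2829
  Sd branch = 0.01025·Sd^0.27·e^(0.036·RH+0.049·T) = 0.3344 μm/a
  r_corr = 0.2829 + 0.3344 = 0.6173 μm/a
zinc: temperature factor f = +0.038·(-13.3) = -0.5054
  SO₂ term: 0.0129·141.3^0.44·exp(0.046·74-0.5054) = 2.068
  Sd branch = 0.0175·Sd^0.57·e^(0.008·RH+0.085·T) = 0.1903 μm/a
  r_corr = 2.068 + 0.1903 = 2.258 μm/a
Ordering by μm/a: zinc (2.26) > copper (0.617)

copper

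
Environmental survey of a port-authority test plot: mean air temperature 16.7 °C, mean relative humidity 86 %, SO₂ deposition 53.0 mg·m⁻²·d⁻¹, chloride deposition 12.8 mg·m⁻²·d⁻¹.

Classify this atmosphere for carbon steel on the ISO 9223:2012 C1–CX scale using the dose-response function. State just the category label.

carbon steel: temperature factor f = -0.054·(6.7) = -0.3618
  Pd branch = 1.77·Pd^0.52·e^(0.02·RH+f) = 54.26 μm/a
  Sd branch = 0.102·Sd^0.62·e^(0.033·RH+0.04·T) = 16.51 μm/a
  r_corr = 54.26 + 16.51 = 70.77 μm/a
ISO 9223 Table 2 (carbon steel): 50 < 70.8 ≤ 80 μm/a ⇒ C4

C4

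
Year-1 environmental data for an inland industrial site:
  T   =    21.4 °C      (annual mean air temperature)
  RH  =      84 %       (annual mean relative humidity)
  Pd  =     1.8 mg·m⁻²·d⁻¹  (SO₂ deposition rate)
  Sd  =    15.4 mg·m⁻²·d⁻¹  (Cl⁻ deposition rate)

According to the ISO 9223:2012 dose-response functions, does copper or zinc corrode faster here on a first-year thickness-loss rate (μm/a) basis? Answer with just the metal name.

copper

copper: T>10 °C ⇒ hinge -0.080·(21.4−10) = -0.9120
  sulphur-dioxide contribution → 0.3523 μm/a
  chloride contribution → 1.259 μm/a
  ⇒ r_corr(copper) = 1.611 μm/a
zinc: T>10 °C ⇒ hinge -0.071·(21.4−10) = -0.8094
  sulphur-dioxide contribution → 0.3544 μm/a
  chloride contribution → 1.004 μm/a
  ⇒ r_corr(zinc) = 1.358 μm/a
Ordering by μm/a: copper (1.61) > zinc (1.36)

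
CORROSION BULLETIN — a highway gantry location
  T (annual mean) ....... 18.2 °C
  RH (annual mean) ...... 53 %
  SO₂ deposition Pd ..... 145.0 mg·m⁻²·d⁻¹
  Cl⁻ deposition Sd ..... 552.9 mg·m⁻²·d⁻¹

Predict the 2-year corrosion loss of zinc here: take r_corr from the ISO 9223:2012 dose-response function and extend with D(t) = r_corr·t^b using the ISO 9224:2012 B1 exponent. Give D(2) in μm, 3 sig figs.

zinc: f(T) = -0.071·(T−10) [T>10 °C] = -0.5822
  sulphur-dioxide contribution → 0.7371 μm/a
  chloride contribution → 4.596 μm/a
  total first-year rate 5.333 μm/a
Power-law: D(2) = r_corr · 2^0.813
  D(2) = 5.333 × 2^0.813 = 5.333 × 1.757 = 9.369 μm

D(2) = 9.37 μm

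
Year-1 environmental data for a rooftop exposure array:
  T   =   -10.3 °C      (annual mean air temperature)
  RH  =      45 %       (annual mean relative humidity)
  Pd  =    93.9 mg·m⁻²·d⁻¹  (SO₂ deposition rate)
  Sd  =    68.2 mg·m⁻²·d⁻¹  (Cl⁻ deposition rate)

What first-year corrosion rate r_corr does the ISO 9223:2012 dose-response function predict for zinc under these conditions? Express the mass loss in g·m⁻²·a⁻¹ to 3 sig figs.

zinc: temperature factor f = +0.038·(-20.3) = -0.7714
  Pd branch = 0.0129·Pd^0.44·e^(0.046·RH+f) = 0.3488 μm/a
  Cl⁻ term: 0.0175·68.2^0.57·exp(0.008·45+0.085·-10.3) = 0.116
  sum: 0.3488 + 0.116 → r_corr = 0.4648 μm/a
Convert to mass loss: 0.4648 μm/a × 7.14 g/cm³ = 3.318 g·m⁻²·a⁻¹

r_corr = 3.32 g·m⁻²·a⁻¹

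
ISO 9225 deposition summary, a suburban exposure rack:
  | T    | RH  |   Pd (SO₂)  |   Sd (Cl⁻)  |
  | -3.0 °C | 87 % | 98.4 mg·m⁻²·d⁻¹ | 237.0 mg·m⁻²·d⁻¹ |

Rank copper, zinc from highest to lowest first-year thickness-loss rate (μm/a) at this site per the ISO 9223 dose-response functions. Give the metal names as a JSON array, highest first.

copper: T≤10 °C ⇒ hinge +0.126·(-3.0−10) = -1.6380
  sulphur-dioxide contribution → 0.5759 μm/a
  chloride contribution → 0.8877 μm/a
  total first-year rate 1.464 μm/a
zinc: temperature factor f = +0.038·(-13.0) = -0.4940
  sulphur-dioxide contribution → 3.243 μm/a
  chloride contribution → 0.614 μm/a
  ⇒ r_corr(zinc) = 3.857 μm/a
Ordering by μm/a: zinc (3.86) > copper (1.46)

["zinc", "copper"]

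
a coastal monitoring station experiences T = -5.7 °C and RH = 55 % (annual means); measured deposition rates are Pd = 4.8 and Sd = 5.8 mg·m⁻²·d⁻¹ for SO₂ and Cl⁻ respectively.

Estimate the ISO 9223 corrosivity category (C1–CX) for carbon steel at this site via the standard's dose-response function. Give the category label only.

C2

carbon steel: f(T) = +0.150·(T−10) [T≤10 °C] = -2.3550
  SO₂ term: 1.77·4.8^0.52·exp(0.02·55-2.3550) = 1.141
  Sd branch = 0.102·Sd^0.62·e^(0.033·RH+0.04·T) = 1.483 μm/a
  r_corr = 1.141 + 1.483 = 2.624 μm/a
Category bounds: 1.3…25 μm/a bracket r_corr ⇒ C2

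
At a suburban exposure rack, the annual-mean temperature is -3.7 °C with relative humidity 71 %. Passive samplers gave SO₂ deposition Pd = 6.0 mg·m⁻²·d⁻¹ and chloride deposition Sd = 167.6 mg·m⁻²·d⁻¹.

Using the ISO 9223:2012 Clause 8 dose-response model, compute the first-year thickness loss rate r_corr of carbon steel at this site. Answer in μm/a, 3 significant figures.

r_corr = 24.3 μm/a

carbon steel: f(T) = +0.150·(T−10) [T≤10 °C] = -2.0550
  SO₂ term: 1.77·6.0^0.52·exp(0.02·71-2.0550) = 2.381
  Cl⁻ term: 0.102·167.6^0.62·exp(0.033·71+0.04·-3.7) = 21.92
  sum: 2.381 + 21.92 → r_corr = 24.31 μm/a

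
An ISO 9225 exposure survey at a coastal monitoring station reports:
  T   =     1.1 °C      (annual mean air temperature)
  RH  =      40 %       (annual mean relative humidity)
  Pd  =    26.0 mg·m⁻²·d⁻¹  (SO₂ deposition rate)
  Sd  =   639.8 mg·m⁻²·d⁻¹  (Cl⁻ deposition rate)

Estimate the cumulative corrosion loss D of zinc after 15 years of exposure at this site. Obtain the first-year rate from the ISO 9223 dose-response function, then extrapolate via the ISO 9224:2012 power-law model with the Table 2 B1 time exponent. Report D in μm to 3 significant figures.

D(15) = 11.7 μm

zinc: temperature factor f = +0.038·(-8.9) = -0.3382
  sulphur-dioxide contribution → 0.2429 μm/a
  chloride contribution → 1.052 μm/a
  ⇒ r_corr(zinc) = 1.295 μm/a
ISO 9224: D(t) = r_corr · t^b with b = 0.813 (zinc, B1)
  D(15) = 1.295 × 15^0.813 = 1.295 × 9.04 = 11.71 μm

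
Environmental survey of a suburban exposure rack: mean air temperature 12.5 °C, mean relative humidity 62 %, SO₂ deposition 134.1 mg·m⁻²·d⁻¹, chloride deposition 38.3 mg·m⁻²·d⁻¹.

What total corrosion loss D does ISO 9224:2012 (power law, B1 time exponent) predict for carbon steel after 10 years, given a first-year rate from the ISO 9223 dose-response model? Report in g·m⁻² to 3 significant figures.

carbon steel: T>10 °C ⇒ hinge -0.054·(12.5−10) = -0.1350
  Pd branch = 1.77·Pd^0.52·e^(0.02·RH+f) = 68.25 μm/a
  Cl⁻ term: 0.102·38.3^0.62·exp(0.033·62+0.04·12.5) = 12.47
  sum: 68.25 + 12.47 → r_corr = 80.73 μm/a
Power-law: D(10) = r_corr · 10^0.523
  D(10) = 80.73 × 10^0.523 = 80.73 × 3.334 = 269.2 μm
  Mass loss = 269.2 μm × 7.85 g/cm³ = 2113 g·m⁻²

D(10) = 2.11e+03 g·m⁻²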